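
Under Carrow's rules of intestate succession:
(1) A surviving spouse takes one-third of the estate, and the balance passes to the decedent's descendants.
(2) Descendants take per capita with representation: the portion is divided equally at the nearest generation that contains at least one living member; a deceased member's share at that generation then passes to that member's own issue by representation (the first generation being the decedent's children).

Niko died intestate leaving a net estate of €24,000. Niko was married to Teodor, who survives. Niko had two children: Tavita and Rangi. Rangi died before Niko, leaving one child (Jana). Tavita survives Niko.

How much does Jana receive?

Jana receives €8,000.

Teodor takes one-third of €24,000 = €8,000. The remaining €16,000 passes to the descendants.
The descendants' portion (€16,000) is divided into 2 shares of €8,000: Tavita takes €8,000; Rangi's €8,000 share passes to Rangi's issue.
Rangi's share (€8,000) passes entirely to Jana.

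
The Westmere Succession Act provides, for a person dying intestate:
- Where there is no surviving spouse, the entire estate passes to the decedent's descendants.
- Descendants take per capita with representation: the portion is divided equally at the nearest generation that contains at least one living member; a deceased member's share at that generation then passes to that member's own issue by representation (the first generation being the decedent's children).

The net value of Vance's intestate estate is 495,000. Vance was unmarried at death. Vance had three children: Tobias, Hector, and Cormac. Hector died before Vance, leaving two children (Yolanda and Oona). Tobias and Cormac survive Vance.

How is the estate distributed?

Tobias: 165,000; Yolanda: 82,500; Oona: 82,500; Cormac: 165,000

The entire 495,000 passes to the descendants.
That amount (495,000) is divided into 3 shares of 165,000: Tobias and Cormac each take 165,000; Hector's 165,000 share passes to Hector's issue.
Hector's share (165,000) is divided into 2 shares of 82,500: Yolanda and Oona each take 82,500.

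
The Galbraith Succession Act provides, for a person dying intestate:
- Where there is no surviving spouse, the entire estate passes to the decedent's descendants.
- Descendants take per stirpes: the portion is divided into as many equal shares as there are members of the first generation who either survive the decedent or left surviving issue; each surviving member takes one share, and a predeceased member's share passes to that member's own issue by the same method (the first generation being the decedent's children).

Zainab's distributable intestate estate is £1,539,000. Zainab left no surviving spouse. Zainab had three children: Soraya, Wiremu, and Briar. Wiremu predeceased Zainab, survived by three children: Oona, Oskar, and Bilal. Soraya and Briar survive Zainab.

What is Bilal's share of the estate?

Bilal receives £171,000.

The entire £1,539,000 passes to the descendants.
That amount (£1,539,000) is divided into 3 shares of £513,000: Soraya and Briar each take £513,000; Wiremu's £513,000 share passes to Wiremu's issue.
Wiremu's share (£513,000) is divided into 3 shares of £171,000: Oona, Oskar, and Bilal each take £171,000.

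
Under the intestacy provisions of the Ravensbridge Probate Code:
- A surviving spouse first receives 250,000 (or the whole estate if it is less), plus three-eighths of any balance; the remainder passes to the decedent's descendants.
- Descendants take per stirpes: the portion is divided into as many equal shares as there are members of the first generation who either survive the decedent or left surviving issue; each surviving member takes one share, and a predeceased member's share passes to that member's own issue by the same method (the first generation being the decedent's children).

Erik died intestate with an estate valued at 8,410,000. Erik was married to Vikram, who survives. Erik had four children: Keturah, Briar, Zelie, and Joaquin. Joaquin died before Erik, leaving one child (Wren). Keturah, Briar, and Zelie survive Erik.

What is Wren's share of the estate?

Wren receives 1,275,000.

Vikram first takes 250,000, leaving a balance of 8,160,000. Vikram then takes three-eighths of the balance (3,060,000), for a total of 3,310,000. The remaining 5,100,000 passes to the descendants.
The descendants' portion (5,100,000) is divided into 4 shares of 1,275,000: Keturah, Briar, and Zelie each take 1,275,000; Joaquin's 1,275,000 share passes to Joaquin's issue.
Joaquin's share (1,275,000) passes entirely to Wren.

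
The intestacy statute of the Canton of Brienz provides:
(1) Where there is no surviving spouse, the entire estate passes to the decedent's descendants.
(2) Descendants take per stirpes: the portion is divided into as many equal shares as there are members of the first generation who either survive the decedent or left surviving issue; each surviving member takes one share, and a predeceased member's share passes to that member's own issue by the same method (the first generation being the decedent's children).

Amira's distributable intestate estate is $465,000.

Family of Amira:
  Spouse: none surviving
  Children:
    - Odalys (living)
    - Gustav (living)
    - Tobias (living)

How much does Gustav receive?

Gustav receives $155,000.

The entire $465,000 passes to the descendants.
That amount ($465,000) is divided into 3 shares of $155,000: Odalys, Gustav, and Tobias each take $155,000.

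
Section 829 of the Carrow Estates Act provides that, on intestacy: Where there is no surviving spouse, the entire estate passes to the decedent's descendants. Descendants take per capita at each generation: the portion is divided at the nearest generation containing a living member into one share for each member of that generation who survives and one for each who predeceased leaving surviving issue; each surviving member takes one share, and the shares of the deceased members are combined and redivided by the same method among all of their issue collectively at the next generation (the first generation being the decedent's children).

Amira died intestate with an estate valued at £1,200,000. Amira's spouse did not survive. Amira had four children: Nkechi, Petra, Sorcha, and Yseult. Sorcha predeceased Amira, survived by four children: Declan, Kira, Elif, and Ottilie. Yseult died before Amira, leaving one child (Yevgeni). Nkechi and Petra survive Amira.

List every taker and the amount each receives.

Nkechi: £300,000; Petra: £300,000; Declan: £120,000; Kira: £120,000; Elif: £120,000; Ottilie: £120,000; Yevgeni: £120,000

The entire £1,200,000 passes to the descendants.
That amount (£1,200,000) is divided at the children's generation into 4 shares of £300,000. Nkechi and Petra each take £300,000. The 2 shares of the deceased (Sorcha and Yseult) are combined into a pool of £600,000.
That pool (£600,000) is divided at the grandchildren's generation equally among Declan, Kira, Elif, Ottilie, and Yevgeni: £120,000 each.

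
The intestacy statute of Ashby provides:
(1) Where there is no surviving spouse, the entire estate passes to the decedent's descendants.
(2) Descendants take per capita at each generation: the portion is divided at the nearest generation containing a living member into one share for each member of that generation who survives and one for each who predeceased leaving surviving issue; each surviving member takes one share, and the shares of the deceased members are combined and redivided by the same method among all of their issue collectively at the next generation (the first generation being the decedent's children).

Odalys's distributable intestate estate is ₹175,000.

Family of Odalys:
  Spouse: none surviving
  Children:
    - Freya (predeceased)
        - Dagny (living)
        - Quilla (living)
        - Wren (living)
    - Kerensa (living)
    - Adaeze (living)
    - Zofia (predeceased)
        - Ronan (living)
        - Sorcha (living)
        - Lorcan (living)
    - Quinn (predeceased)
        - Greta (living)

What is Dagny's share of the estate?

The entire ₹175,000 passes to the descendants.
That amount (₹175,000) is divided at the children's generation into 5 shares of ₹35,000. Kerensa and Adaeze each take ₹35,000. The 3 shares of the deceased (Freya, Zofia, and Quinn) are combined into a pool of ₹105,000.
That pool (₹105,000) is divided at the grandchildren's generation equally among Dagny, Quilla, Wren, Ronan, Sorcha, Lorcan, and Greta: ₹15,000 each.

Dagny receives ₹15,000.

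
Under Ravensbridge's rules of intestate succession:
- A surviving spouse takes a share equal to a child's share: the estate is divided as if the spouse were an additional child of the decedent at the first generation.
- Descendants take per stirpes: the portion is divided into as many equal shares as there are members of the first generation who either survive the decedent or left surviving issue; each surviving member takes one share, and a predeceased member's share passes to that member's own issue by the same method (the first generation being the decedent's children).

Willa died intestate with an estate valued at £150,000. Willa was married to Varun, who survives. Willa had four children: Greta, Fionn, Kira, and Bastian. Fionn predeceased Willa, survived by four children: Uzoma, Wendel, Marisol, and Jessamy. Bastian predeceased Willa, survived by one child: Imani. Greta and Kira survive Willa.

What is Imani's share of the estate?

The spouse counts as an additional share at the children's level, so there are 5 primary shares of £30,000. Varun takes one such share (£30,000).
The children's combined portion (£120,000) is divided into 4 shares of £30,000: Greta and Kira each take £30,000; Fionn's £30,000 share passes to Fionn's issue; Bastian's £30,000 share passes to Bastian's issue.
Fionn's share (£30,000) is divided into 4 shares of £7,500: Uzoma, Wendel, Marisol, and Jessamy each take £7,500.
Bastian's share (£30,000) passes entirely to Imani.

Imani receives £30,000.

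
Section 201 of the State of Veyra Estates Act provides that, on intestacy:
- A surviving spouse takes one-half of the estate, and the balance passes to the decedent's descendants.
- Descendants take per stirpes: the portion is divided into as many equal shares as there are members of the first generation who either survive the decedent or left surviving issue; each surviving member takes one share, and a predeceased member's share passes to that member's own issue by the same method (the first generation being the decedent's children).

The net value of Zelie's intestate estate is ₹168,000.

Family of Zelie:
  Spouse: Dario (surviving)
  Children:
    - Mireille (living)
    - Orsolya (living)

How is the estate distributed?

Dario takes one-half of ₹168,000 = ₹84,000. The remaining ₹84,000 passes to the descendants.
The descendants' portion (₹84,000) is divided into 2 shares of ₹42,000: Mireille and Orsolya each take ₹42,000.

Dario: ₹84,000; Mireille: ₹42,000; Orsolya: ₹42,000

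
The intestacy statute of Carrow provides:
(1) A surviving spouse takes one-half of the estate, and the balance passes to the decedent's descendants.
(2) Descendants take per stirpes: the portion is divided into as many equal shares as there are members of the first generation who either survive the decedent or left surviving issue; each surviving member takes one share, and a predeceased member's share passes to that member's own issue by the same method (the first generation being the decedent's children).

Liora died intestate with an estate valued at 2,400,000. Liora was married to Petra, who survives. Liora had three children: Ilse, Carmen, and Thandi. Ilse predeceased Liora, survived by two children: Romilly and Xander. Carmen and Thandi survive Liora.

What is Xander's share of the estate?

Petra takes one-half of 2,400,000 = 1,200,000. The remaining 1,200,000 passes to the descendants.
The descendants' portion (1,200,000) is divided into 3 shares of 400,000: Carmen and Thandi each take 400,000; Ilse's 400,000 share passes to Ilse's issue.
Ilse's share (400,000) is divided into 2 shares of 200,000: Romilly and Xander each take 200,000.

Xander receives 200,000.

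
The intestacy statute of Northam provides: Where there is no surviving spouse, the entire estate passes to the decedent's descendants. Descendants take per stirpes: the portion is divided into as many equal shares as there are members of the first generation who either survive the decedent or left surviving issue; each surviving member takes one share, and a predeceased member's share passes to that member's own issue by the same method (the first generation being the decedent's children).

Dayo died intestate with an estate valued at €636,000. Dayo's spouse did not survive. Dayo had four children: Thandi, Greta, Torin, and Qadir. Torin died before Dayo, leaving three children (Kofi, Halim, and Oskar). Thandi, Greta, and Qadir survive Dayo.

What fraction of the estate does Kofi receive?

Kofi receives 1/12 of the estate.

The entire €636,000 passes to the descendants.
That amount (€636,000) is divided into 4 shares of €159,000: Thandi, Greta, and Qadir each take €159,000; Torin's €159,000 share passes to Torin's issue.
Torin's share (€159,000) is divided into 3 shares of €53,000: Kofi, Halim, and Oskar each take €53,000.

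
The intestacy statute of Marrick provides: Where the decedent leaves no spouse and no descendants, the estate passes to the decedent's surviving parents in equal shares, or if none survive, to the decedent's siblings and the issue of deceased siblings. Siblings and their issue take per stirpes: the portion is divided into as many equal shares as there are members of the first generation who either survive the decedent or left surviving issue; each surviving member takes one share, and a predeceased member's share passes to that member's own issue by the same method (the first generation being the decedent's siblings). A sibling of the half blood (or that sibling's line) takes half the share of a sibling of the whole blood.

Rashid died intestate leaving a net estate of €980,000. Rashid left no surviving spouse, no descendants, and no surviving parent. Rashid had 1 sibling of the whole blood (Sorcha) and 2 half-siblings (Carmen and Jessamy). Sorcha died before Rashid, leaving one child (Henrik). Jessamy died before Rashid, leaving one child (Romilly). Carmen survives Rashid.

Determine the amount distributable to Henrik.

Henrik receives €490,000.

The entire €980,000 passes to the siblings and their issue.
Counting each half-blood sibling's line as half a unit, there are 2 units in €980,000, so one unit is €490,000. Whole-blood lines (Sorcha) take €490,000 each; half-blood lines (Carmen and Jessamy) take €245,000 each.
Sorcha's share (€490,000) passes entirely to Henrik.
Jessamy's share (€245,000) passes entirely to Romilly.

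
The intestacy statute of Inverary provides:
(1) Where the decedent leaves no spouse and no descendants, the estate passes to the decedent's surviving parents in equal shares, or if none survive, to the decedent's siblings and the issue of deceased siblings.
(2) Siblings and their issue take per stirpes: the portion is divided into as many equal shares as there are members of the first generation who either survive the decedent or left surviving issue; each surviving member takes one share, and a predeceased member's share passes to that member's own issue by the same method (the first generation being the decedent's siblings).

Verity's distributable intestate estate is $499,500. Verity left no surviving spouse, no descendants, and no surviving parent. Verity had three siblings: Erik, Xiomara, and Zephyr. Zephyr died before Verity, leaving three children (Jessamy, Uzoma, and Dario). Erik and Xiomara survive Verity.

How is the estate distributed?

Erik: $166,500; Xiomara: $166,500; Jessamy: $55,500; Uzoma: $55,500; Dario: $55,500

The entire $499,500 passes to the siblings and their issue.
That amount ($499,500) is divided into 3 shares of $166,500: Erik and Xiomara each take $166,500; Zephyr's $166,500 share passes to Zephyr's issue.
Zephyr's share ($166,500) is divided into 3 shares of $55,500: Jessamy, Uzoma, and Dario each take $55,500.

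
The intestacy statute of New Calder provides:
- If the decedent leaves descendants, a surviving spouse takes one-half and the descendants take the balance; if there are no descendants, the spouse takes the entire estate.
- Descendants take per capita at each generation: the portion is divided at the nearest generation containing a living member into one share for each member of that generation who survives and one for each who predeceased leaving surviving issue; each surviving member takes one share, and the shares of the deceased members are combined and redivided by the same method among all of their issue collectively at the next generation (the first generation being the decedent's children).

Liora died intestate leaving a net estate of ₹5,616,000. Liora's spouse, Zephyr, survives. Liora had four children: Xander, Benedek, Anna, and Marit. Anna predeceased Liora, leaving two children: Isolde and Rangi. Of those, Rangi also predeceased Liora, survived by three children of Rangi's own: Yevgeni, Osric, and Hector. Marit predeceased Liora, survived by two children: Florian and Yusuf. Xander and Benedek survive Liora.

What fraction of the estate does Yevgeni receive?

Zephyr takes one-half of ₹5,616,000 = ₹2,808,000. The remaining ₹2,808,000 passes to the descendants.
The descendants' portion (₹2,808,000) is divided at the children's generation into 4 shares of ₹702,000. Xander and Benedek each take ₹702,000. The 2 shares of the deceased (Anna and Marit) are combined into a pool of ₹1,404,000.
That pool (₹1,404,000) is divided at the grandchildren's generation into 4 shares of ₹351,000. Isolde, Florian, and Yusuf each take ₹351,000. The remaining share for the deceased Rangi (₹351,000) is carried to the next generation.
That pool (₹351,000) is divided at the great-grandchildren's generation equally among Yevgeni, Osric, and Hector: ₹117,000 each.

Yevgeni receives 1/48 of the estate.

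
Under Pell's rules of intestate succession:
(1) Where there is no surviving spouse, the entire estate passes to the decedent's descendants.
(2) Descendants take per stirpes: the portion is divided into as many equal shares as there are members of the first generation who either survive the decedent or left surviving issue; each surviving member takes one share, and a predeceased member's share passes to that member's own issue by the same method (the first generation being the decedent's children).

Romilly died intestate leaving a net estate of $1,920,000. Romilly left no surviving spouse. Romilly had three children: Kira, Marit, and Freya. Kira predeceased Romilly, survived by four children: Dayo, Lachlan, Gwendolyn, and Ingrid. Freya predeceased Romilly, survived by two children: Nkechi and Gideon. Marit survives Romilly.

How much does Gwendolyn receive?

Gwendolyn receives $160,000.

The entire $1,920,000 passes to the descendants.
That amount ($1,920,000) is divided into 3 shares of $640,000: Marit takes $640,000; Kira's $640,000 share passes to Kira's issue; Freya's $640,000 share passes to Freya's issue.
Kira's share ($640,000) is divided into 4 shares of $160,000: Dayo, Lachlan, Gwendolyn, and Ingrid each take $160,000.
Freya's share ($640,000) is divided into 2 shares of $320,000: Nkechi and Gideon each take $320,000.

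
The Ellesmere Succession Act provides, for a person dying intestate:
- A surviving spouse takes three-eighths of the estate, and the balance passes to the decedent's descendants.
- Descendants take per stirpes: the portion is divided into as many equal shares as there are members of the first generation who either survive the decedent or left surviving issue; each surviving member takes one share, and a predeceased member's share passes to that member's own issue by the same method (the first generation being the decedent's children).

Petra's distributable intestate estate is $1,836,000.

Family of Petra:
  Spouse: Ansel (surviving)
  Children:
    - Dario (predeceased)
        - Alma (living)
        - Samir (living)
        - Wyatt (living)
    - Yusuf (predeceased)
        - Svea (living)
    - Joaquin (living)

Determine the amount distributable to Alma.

Ansel takes three-eighths of $1,836,000 = $688,500. The remaining $1,147,500 passes to the descendants.
The descendants' portion ($1,147,500) is divided into 3 shares of $382,500: Joaquin takes $382,500; Dario's $382,500 share passes to Dario's issue; Yusuf's $382,500 share passes to Yusuf's issue.
Dario's share ($382,500) is divided into 3 shares of $127,500: Alma, Samir, and Wyatt each take $127,500.
Yusuf's share ($382,500) passes entirely to Svea.

Alma receives $127,500.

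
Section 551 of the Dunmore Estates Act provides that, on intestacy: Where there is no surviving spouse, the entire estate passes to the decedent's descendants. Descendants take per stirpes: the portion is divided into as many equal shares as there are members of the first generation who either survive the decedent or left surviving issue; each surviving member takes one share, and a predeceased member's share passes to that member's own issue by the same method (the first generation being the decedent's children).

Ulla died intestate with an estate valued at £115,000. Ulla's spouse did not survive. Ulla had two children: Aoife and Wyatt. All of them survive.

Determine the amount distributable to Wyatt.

The entire £115,000 passes to the descendants.
That amount (£115,000) is divided into 2 shares of £57,500: Aoife and Wyatt each take £57,500.

Wyatt receives £57,500.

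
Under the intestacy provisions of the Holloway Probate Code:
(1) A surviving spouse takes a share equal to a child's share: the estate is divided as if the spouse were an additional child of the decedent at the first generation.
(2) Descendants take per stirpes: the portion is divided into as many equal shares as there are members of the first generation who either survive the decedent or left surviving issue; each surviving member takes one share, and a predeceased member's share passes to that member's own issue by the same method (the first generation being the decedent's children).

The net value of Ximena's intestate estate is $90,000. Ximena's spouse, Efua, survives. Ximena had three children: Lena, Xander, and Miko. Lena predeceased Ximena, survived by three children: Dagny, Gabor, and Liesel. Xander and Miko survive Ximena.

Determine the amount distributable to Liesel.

Liesel receives $7,500.

The spouse counts as an additional share at the children's level, so there are 4 primary shares of $22,500. Efua takes one such share ($22,500).
The children's combined portion ($67,500) is divided into 3 shares of $22,500: Xander and Miko each take $22,500; Lena's $22,500 share passes to Lena's issue.
Lena's share ($22,500) is divided into 3 shares of $7,500: Dagny, Gabor, and Liesel each take $7,500.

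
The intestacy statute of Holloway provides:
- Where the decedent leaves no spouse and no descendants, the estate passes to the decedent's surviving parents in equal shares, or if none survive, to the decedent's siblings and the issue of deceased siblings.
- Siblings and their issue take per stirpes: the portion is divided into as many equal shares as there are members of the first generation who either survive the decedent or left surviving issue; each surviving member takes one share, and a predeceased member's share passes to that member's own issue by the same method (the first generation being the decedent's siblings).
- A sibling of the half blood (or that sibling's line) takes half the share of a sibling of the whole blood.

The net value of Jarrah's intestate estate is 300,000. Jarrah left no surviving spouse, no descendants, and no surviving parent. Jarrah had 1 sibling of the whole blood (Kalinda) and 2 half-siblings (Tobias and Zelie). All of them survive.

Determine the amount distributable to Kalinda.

Kalinda receives 150,000.

The entire 300,000 passes to the siblings and their issue.
Counting each half-blood sibling's line as half a unit, there are 2 units in 300,000, so one unit is 150,000. Whole-blood lines (Kalinda) take 150,000 each; half-blood lines (Tobias and Zelie) take 75,000 each.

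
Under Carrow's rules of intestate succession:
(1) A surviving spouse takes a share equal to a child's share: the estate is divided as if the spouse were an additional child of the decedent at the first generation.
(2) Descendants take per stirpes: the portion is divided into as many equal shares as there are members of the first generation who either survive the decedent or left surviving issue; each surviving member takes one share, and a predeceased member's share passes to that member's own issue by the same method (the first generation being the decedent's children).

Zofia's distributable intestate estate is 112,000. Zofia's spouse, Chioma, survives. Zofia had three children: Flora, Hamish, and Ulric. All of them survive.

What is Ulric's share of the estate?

The spouse counts as an additional share at the children's level, so there are 4 primary shares of 28,000. Chioma takes one such share (28,000).
The children's combined portion (84,000) is divided into 3 shares of 28,000: Flora, Hamish, and Ulric each take 28,000.

Ulric receives 28,000.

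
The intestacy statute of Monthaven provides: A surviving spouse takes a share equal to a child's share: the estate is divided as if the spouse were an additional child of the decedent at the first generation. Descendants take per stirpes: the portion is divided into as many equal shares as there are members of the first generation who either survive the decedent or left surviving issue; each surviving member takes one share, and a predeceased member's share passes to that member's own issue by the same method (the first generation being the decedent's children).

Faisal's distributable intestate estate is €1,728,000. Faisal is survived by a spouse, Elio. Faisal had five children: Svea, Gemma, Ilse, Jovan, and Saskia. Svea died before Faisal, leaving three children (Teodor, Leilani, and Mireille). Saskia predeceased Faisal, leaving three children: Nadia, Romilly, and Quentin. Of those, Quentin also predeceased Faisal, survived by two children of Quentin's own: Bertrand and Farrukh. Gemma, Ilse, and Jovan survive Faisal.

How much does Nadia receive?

The spouse counts as an additional share at the children's level, so there are 6 primary shares of €288,000. Elio takes one such share (€288,000).
The children's combined portion (€1,440,000) is divided into 5 shares of €288,000: Gemma, Ilse, and Jovan each take €288,000; Svea's €288,000 share passes to Svea's issue; Saskia's €288,000 share passes to Saskia's issue.
Svea's share (€288,000) is divided into 3 shares of €96,000: Teodor, Leilani, and Mireille each take €96,000.
Saskia's share (€288,000) is divided into 3 shares of €96,000: Nadia and Romilly each take €96,000; Quentin's €96,000 share passes to Quentin's issue.
Quentin's share (€96,000) is divided into 2 shares of €48,000: Bertrand and Farrukh each take €48,000.

Nadia receives €96,000.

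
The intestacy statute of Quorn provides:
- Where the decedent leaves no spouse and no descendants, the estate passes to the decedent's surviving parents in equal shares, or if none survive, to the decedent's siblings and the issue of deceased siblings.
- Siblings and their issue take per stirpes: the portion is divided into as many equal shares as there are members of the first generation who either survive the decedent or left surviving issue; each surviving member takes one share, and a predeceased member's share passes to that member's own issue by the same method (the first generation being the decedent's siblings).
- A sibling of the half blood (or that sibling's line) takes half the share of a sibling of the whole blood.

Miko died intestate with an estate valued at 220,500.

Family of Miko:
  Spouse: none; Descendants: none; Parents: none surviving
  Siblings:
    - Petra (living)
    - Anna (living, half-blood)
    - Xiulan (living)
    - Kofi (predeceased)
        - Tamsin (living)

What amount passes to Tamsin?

The entire 220,500 passes to the siblings and their issue.
Counting each half-blood sibling's line as half a unit, there are 7/2 units in 220,500, so one unit is 63,000. Whole-blood lines (Petra, Xiulan, and Kofi) take 63,000 each; half-blood lines (Anna) take 31,500 each.
Kofi's share (63,000) passes entirely to Tamsin.

Tamsin receives 63,000.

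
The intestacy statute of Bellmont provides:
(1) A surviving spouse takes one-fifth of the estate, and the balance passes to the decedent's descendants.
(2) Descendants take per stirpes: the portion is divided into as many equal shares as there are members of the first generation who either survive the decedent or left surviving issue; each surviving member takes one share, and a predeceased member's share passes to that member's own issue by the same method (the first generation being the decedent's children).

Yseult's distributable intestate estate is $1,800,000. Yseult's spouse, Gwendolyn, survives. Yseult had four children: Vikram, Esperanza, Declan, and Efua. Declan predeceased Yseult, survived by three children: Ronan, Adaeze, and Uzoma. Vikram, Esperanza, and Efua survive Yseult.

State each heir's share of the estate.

Gwendolyn takes one-fifth of $1,800,000 = $360,000. The remaining $1,440,000 passes to the descendants.
The descendants' portion ($1,440,000) is divided into 4 shares of $360,000: Vikram, Esperanza, and Efua each take $360,000; Declan's $360,000 share passes to Declan's issue.
Declan's share ($360,000) is divided into 3 shares of $120,000: Ronan, Adaeze, and Uzoma each take $120,000.

Gwendolyn: $360,000; Vikram: $360,000; Esperanza: $360,000; Ronan: $120,000; Adaeze: $120,000; Uzoma: $120,000; Efua: $360,000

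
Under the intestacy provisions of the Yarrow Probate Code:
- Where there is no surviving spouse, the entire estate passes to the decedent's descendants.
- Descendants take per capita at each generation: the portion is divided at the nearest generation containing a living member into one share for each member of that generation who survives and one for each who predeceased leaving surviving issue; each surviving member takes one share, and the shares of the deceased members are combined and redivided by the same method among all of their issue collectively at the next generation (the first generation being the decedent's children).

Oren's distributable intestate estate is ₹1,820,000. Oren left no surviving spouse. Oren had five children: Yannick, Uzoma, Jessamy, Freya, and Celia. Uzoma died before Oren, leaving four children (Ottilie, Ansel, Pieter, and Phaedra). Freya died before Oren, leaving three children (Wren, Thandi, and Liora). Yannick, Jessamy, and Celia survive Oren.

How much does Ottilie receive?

Ottilie receives ₹104,000.

The entire ₹1,820,000 passes to the descendants.
That amount (₹1,820,000) is divided at the children's generation into 5 shares of ₹364,000. Yannick, Jessamy, and Celia each take ₹364,000. The 2 shares of the deceased (Uzoma and Freya) are combined into a pool of ₹728,000.
That pool (₹728,000) is divided at the grandchildren's generation equally among Ottilie, Ansel, Pieter, Phaedra, Wren, Thandi, and Liora: ₹104,000 each.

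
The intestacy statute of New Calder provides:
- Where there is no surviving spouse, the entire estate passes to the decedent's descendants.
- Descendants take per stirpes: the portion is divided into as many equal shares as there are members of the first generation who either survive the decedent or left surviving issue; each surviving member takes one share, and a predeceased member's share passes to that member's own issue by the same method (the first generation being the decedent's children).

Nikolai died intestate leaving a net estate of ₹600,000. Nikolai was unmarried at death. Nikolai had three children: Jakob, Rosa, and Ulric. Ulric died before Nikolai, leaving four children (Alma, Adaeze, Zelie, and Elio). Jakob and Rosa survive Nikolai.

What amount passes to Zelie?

The entire ₹600,000 passes to the descendants.
That amount (₹600,000) is divided into 3 shares of ₹200,000: Jakob and Rosa each take ₹200,000; Ulric's ₹200,000 share passes to Ulric's issue.
Ulric's share (₹200,000) is divided into 4 shares of ₹50,000: Alma, Adaeze, Zelie, and Elio each take ₹50,000.

Zelie receives ₹50,000.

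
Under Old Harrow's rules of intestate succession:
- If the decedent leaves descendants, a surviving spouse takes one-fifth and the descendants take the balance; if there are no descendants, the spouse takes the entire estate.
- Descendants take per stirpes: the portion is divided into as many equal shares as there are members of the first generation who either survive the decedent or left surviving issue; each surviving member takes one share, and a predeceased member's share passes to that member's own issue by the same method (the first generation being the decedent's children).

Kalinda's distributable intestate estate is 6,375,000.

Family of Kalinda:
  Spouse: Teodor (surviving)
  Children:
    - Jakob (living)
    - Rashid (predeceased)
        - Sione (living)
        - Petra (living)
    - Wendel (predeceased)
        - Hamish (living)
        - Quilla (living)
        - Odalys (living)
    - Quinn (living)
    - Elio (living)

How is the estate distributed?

Teodor takes one-fifth of 6,375,000 = 1,275,000. The remaining 5,100,000 passes to the descendants.
The descendants' portion (5,100,000) is divided into 5 shares of 1,020,000: Jakob, Quinn, and Elio each take 1,020,000; Rashid's 1,020,000 share passes to Rashid's issue; Wendel's 1,020,000 share passes to Wendel's issue.
Rashid's share (1,020,000) is divided into 2 shares of 510,000: Sione and Petra each take 510,000.
Wendel's share (1,020,000) is divided into 3 shares of 340,000: Hamish, Quilla, and Odalys each take 340,000.

Teodor: 1,275,000; Jakob: 1,020,000; Sione: 510,000; Petra: 510,000; Hamish: 340,000; Quilla: 340,000; Odalys: 340,000; Quinn: 1,020,000; Elio: 1,020,000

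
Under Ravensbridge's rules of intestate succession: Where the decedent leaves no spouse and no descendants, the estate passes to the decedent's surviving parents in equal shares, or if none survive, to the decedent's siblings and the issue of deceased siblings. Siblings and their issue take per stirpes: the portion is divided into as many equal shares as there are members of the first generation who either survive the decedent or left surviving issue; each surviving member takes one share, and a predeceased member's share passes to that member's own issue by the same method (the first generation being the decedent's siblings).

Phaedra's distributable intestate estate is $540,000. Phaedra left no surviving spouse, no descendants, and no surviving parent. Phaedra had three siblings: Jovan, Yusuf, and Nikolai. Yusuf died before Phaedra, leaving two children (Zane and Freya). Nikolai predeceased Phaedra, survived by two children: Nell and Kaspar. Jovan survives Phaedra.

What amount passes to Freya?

Freya receives $90,000.

The entire $540,000 passes to the siblings and their issue.
That amount ($540,000) is divided into 3 shares of $180,000: Jovan takes $180,000; Yusuf's $180,000 share passes to Yusuf's issue; Nikolai's $180,000 share passes to Nikolai's issue.
Yusuf's share ($180,000) is divided into 2 shares of $90,000: Zane and Freya each take $90,000.
Nikolai's share ($180,000) is divided into 2 shares of $90,000: Nell and Kaspar each take $90,000.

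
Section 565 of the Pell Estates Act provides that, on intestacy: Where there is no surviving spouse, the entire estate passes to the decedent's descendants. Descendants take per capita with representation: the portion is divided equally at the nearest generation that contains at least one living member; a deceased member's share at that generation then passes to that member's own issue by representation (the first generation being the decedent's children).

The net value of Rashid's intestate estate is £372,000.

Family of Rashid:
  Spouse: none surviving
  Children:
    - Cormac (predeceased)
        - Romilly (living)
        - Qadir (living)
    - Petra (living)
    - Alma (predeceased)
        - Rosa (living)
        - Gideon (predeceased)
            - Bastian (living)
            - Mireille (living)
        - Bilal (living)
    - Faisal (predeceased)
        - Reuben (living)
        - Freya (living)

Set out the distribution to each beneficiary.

Romilly: £46,500; Qadir: £46,500; Petra: £93,000; Rosa: £31,000; Bastian: £15,500; Mireille: £15,500; Bilal: £31,000; Reuben: £46,500; Freya: £46,500

The entire £372,000 passes to the descendants.
That amount (£372,000) is divided into 4 shares of £93,000: Petra takes £93,000; Cormac's £93,000 share passes to Cormac's issue; Alma's £93,000 share passes to Alma's issue; Faisal's £93,000 share passes to Faisal's issue.
Cormac's share (£93,000) is divided into 2 shares of £46,500: Romilly and Qadir each take £46,500.
Alma's share (£93,000) is divided into 3 shares of £31,000: Rosa and Bilal each take £31,000; Gideon's £31,000 share passes to Gideon's issue.
Gideon's share (£31,000) is divided into 2 shares of £15,500: Bastian and Mireille each take £15,500.
Faisal's share (£93,000) is divided into 2 shares of £46,500: Reuben and Freya each take £46,500.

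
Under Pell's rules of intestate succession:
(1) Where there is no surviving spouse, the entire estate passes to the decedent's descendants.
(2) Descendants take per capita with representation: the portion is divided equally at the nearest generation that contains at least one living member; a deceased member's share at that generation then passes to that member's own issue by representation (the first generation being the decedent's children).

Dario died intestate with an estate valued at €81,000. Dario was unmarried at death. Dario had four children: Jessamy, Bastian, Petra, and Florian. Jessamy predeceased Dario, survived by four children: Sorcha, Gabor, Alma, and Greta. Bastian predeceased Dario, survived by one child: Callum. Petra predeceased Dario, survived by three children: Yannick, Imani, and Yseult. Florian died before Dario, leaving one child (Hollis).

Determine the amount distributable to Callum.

Callum receives €9,000.

The entire €81,000 passes to the descendants.
No child survives, so the initial division is made at the grandchildren's generation.
That amount (€81,000) is divided into 9 shares of €9,000: Sorcha, Gabor, Alma, Greta, Callum, Yannick, Imani, Yseult, and Hollis each take €9,000.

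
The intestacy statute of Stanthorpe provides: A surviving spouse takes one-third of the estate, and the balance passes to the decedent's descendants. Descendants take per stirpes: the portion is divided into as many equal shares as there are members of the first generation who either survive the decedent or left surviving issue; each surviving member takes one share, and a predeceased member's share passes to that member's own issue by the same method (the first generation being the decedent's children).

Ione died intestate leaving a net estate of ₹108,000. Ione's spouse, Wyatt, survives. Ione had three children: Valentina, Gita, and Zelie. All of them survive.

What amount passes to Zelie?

Wyatt takes one-third of ₹108,000 = ₹36,000. The remaining ₹72,000 passes to the descendants.
The descendants' portion (₹72,000) is divided into 3 shares of ₹24,000: Valentina, Gita, and Zelie each take ₹24,000.

Zelie receives ₹24,000.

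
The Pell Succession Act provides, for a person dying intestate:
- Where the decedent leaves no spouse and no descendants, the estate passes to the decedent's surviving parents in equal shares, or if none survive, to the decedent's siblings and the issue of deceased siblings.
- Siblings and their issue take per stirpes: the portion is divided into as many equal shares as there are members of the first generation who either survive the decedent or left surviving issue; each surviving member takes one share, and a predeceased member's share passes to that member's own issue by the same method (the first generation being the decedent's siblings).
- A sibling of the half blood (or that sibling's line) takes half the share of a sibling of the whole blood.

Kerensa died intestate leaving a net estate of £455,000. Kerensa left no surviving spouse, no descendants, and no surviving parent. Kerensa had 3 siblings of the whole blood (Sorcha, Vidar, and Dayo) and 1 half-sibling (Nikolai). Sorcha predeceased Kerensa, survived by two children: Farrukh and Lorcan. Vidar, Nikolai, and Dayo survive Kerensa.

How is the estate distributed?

The entire £455,000 passes to the siblings and their issue.
Counting each half-blood sibling's line as half a unit, there are 7/2 units in £455,000, so one unit is £130,000. Whole-blood lines (Sorcha, Vidar, and Dayo) take £130,000 each; half-blood lines (Nikolai) take £65,000 each.
Sorcha's share (£130,000) is divided into 2 shares of £65,000: Farrukh and Lorcan each take £65,000.

Farrukh: £65,000; Lorcan: £65,000; Vidar: £130,000; Nikolai: £65,000; Dayo: £130,000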